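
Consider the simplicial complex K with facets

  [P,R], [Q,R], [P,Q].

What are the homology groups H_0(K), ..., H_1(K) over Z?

H_0 = Z,  H_1 = Z.

Fix the vertex order P < Q < R and write every simplex with vertices in increasing order. Then dim K = 1 and the simplices of K are:

  0-simplices (3): P, Q, R
  1-simplices (3): PQ, PR, QR

giving chain groups C_0 ≅ Z^3, C_1 ≅ Z^3.

Boundary ∂_1: C_1 → C_0 sends each edge [p,q] (with p < q) to q − p.
As a 3×3 matrix over Z this has rank 2, with invariant factors (1,1).

Now H_k = ker ∂_k / im ∂_{k+1}, so:

  H_0: rank C_0 − rank ∂_1 = 3 − 2 = 1, and the invariant factors of ∂_1 are all 1, so H_0 = Z.
  H_1: rank ker ∂_1 − rank ∂_2 = (3 − 2) − 0 = 1, and there is no ∂_2, so H_1 = Z.

As a check, the Euler characteristic is 3 − 3 = 0, which agrees with 1 − 1 = 0.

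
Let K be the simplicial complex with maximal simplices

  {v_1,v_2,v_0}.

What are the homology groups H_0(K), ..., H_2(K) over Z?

H_0 ≅ Z,  H_1 = 0,  H_2 = 0.

Fix the vertex order v_0 < v_1 < v_2 and write every simplex with vertices in increasing order. Then dim K = 2 and the simplices of K are:

  0-simplices (3): [v_0], [v_1], [v_2]
  1-simplices (3): [v_0,v_1], [v_0,v_2], [v_1,v_2]
  2-simplices (1): [v_0,v_1,v_2]

Hence C_0 ≅ Z^3, C_1 ≅ Z^3, C_2 ≅ Z^1.

Boundary ∂_1: C_1 → C_0 maps an edge to its endpoints' difference, ∂[p,q] = q − p. For instance
  ∂[v_1,v_2] = [v_2] − [v_1].
As a 3×3 matrix over Z this has rank 2, with invariant factors (1,1).

The boundary map ∂_2: C_2 → C_1 acts by ∂[p,q,r] = [q,r] − [p,r] + [p,q]. For instance
  ∂[v_0,v_1,v_2] = [v_1,v_2] − [v_0,v_2] + [v_0,v_1].
The resulting 3×1 matrix has rank 1, and its Smith normal form has invariant factors (1).

From H_k ≅ ker(∂_k) / im(∂_{k+1}) we obtain:

  H_0: rank C_0 − rank ∂_1 = 3 − 2 = 1, and the invariant factors of ∂_1 are all 1, so H_0 = Z.
  H_1: rank ker ∂_1 − rank ∂_2 = (3 − 2) − 1 = 0, and the invariant factors of ∂_2 are all 1, so H_1 = 0.
  H_2: rank ker ∂_2 − rank ∂_3 = (1 − 1) − 0 = 0, and there is no ∂_3, so H_2 = 0.

As a check, the Euler characteristic is 3 − 3 + 1 = 1, which agrees with 1 − 0 + 0 = 1.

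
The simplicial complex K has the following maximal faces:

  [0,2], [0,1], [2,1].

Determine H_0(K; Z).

Fix the vertex order 0 < 1 < 2 and write every simplex with vertices in increasing order. Then dim K = 1 and the simplices of K are:

  0-simplices (3): [0], [1], [2]
  1-simplices (3): [0,1], [0,2], [1,2]

giving chain groups C_0 ≅ Z^3, C_1 ≅ Z^3.

Boundary ∂_1: C_1 → C_0 sends each edge [p,q] (with p < q) to q − p.
The resulting 3×3 matrix has rank 2, and its Smith normal form has invariant factors (1,1).

Reading off H_k = ker ∂_k / im ∂_{k+1}:

  H_0: rank C_0 − rank ∂_1 = 3 − 2 = 1, and the invariant factors of ∂_1 are all 1, so H_0 ≅ Z.

H_0 ≅ Z.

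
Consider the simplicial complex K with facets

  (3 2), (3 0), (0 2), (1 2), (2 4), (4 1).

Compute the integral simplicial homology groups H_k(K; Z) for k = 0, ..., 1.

Order the vertices as 0 < 1 < 2 < 3 < 4. Listing each simplex with vertices in this order, K has dimension 1 with simplices:

  0-simplices (5): [0], [1], [2], [3], [4]
  1-simplices (6): [0,2], [0,3], [1,2], [1,4], [2,3], [2,4]

giving chain groups C_0 ≅ Z^5, C_1 ≅ Z^6.

∂_1: C_1 → C_0 sends each edge [p,q] (with p < q) to q − p. For instance
  ∂[0,2] = [2] − [0].
The 5×6 boundary matrix has rank 4 and Smith normal form diag(1,1,1,1).

From H_k ≅ ker(∂_k) / im(∂_{k+1}) we obtain:

  H_0: rank C_0 − rank ∂_1 = 5 − 4 = 1, and the invariant factors of ∂_1 are all 1, so H_0 = Z.
  H_1: rank ker ∂_1 − rank ∂_2 = (6 − 4) − 0 = 2, and there is no ∂_2, so H_1 = Z^2.

As a check, the Euler characteristic is 5 − 6 = -1, which agrees with 1 − 2 = -1.
(K is a triangulation of a wedge of 2 circles.)

H_0 ≅ Z,  H_1 ≅ Z^2.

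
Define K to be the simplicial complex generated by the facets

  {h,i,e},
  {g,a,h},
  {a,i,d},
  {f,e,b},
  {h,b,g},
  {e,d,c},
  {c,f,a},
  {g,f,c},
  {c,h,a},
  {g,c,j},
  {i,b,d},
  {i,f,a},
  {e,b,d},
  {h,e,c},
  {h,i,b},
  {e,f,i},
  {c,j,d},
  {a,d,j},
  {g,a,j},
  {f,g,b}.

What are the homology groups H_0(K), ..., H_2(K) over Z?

H_0 = Z,  H_1 = Z ⊕ Z/2Z,  H_2 = 0.

Take the total order a < b < c < d < e < f < g < h < i < j on the vertex set. Then K (dimension 2) consists of the simplices:

  0-simplices (10): a, b, c, d, e, f, g, h, i, j
  1-simplices (30): ac, ad, af, ag, ah, ai, aj, bd, be, bf, bg, bh, bi, cd, ce, cf, cg, ch, cj, de, di, dj, ef, eh, ei, fg, fi, gh, gj, hi
  2-simplices (20): acf, ach, adi, adj, afi, agh, agj, bde, bdi, bef, bfg, bgh, bhi, cde, cdj, ceh, cfg, cgj, efi, ehi

Hence C_0 ≅ Z^10, C_1 ≅ Z^30, C_2 ≅ Z^20.

∂_1: C_1 → C_0 maps an edge to its endpoints' difference, ∂[p,q] = q − p. For instance
  ∂af = f − a.
This gives a 10×30 integer matrix of rank 9; reducing to Smith normal form yields diagonal entries (1,1,1,1,1,1,1,1,1).

Boundary ∂_2: C_2 → C_1 sends each 2-simplex [p,q,r] to [q,r] − [p,r] + [p,q]. For instance
  ∂ceh = eh − ch + ce,
  ∂efi = fi − ei + ef.
The resulting 30×20 matrix has rank 20, and its Smith normal form has invariant factors (1,1,1,1,1,1,1,1,1,1,1,1,1,1,1,1,1,1,1,2).

Reading off H_k = ker ∂_k / im ∂_{k+1}:

  H_0: rank C_0 − rank ∂_1 = 10 − 9 = 1, and the invariant factors of ∂_1 are all 1, so H_0 ≅ Z.
  H_1: rank ker ∂_1 − rank ∂_2 = (30 − 9) − 20 = 1, and ∂_2 has invariant factor 2 > 1, so H_1 ≅ Z ⊕ Z/2Z.
  H_2: rank ker ∂_2 − rank ∂_3 = (20 − 20) − 0 = 0, and there is no ∂_3, so H_2 ≅ 0.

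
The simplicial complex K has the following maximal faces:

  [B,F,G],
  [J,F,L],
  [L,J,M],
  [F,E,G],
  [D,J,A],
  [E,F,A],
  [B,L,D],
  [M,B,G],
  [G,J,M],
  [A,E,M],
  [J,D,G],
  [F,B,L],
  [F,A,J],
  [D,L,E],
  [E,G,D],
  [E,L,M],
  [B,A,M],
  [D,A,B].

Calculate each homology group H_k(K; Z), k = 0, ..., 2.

Take the total order A < B < D < E < F < G < J < L < M on the vertex set. Then K (dimension 2) consists of the simplices:

  0-simplices (9): A, B, D, E, F, G, J, L, M
  1-simplices (27): AB, AD, AE, AF, AJ, AM, BD, BF, BG, BL, BM, DE, DG, DJ, DL, EF, EG, EL, EM, FG, FJ, FL, GJ, GM, JL, JM, LM
  2-simplices (18): ABD, ABM, ADJ, AEF, AEM, AFJ, BDL, BFG, BFL, BGM, DEG, DEL, DGJ, EFG, ELM, FJL, GJM, JLM

giving chain groups C_0 ≅ Z^9, C_1 ≅ Z^27, C_2 ≅ Z^18.

The boundary map ∂_1: C_1 → C_0 sends each edge [p,q] (with p < q) to q − p.
The resulting 9×27 matrix has rank 8, and its Smith normal form has invariant factors (1,1,1,1,1,1,1,1).

Boundary ∂_2: C_2 → C_1 maps a triangle to the signed sum of its edges. For instance
  ∂ADJ = DJ − AJ + AD,
  ∂EFG = FG − EG + EF.
The 27×18 boundary matrix has rank 17 and Smith normal form diag(1,1,1,1,1,1,1,1,1,1,1,1,1,1,1,1,1).

Now H_k = ker ∂_k / im ∂_{k+1}, so:

  H_0: rank C_0 − rank ∂_1 = 9 − 8 = 1, and the invariant factors of ∂_1 are all 1, so H_0 = Z.
  H_1: rank ker ∂_1 − rank ∂_2 = (27 − 8) − 17 = 2, and the invariant factors of ∂_2 are all 1, so H_1 = Z^2.
  H_2: rank ker ∂_2 − rank ∂_3 = (18 − 17) − 0 = 1, and there is no ∂_3, so H_2 = Z.

H_0 ≅ Z,  H_1 ≅ Z^2,  H_2 ≅ Z.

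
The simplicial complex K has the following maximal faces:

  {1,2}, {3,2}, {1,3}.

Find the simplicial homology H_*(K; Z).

We work with the vertex ordering 1 < 2 < 3. The simplices of K, each written with vertices in increasing order, are:

  0-simplices (3): [1], [2], [3]
  1-simplices (3): [1,2], [1,3], [2,3]

giving chain groups C_0 ≅ Z^3, C_1 ≅ Z^3.

∂_1: C_1 → C_0 sends each edge [p,q] (with p < q) to q − p.
The resulting 3×3 matrix has rank 2, and its Smith normal form has invariant factors (1,1).

Now H_k = ker ∂_k / im ∂_{k+1}, so:

  H_0: rank C_0 − rank ∂_1 = 3 − 2 = 1, and the invariant factors of ∂_1 are all 1, so H_0 ≅ Z.
  H_1: rank ker ∂_1 − rank ∂_2 = (3 − 2) − 0 = 1, and there is no ∂_2, so H_1 ≅ Z.

H_0 ≅ Z,  H_1 ≅ Z.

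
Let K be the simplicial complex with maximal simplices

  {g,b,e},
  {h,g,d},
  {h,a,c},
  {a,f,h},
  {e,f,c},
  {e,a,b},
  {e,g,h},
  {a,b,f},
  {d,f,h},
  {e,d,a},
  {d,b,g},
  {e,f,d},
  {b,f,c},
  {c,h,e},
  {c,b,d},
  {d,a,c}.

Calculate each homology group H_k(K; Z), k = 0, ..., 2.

H_0 = Z,  H_1 = Z^2,  H_2 = Z.

Fix the vertex order a < b < c < d < e < f < g < h and write every simplex with vertices in increasing order. Then dim K = 2 and the simplices of K are:

  0-simplices (8): a, b, c, d, e, f, g, h
  1-simplices (24): ab, ac, ad, ae, af, ah, bc, bd, be, bf, bg, cd, ce, cf, ch, de, df, dg, dh, ef, eg, eh, fh, gh
  2-simplices (16): abe, abf, acd, ach, ade, afh, bcd, bcf, bdg, beg, cef, ceh, def, dfh, dgh, egh

giving chain groups C_0 ≅ Z^8, C_1 ≅ Z^24, C_2 ≅ Z^16.

Boundary ∂_1: C_1 → C_0 sends each edge [p,q] (with p < q) to q − p.
As a 8×24 matrix over Z this has rank 7, with invariant factors (1,1,1,1,1,1,1).

∂_2: C_2 → C_1 sends each 2-simplex [p,q,r] to [q,r] − [p,r] + [p,q]. For instance
  ∂def = ef − df + de,
  ∂abe = be − ae + ab.
This gives a 24×16 integer matrix of rank 15; reducing to Smith normal form yields diagonal entries (1,1,1,1,1,1,1,1,1,1,1,1,1,1,1).

Now H_k = ker ∂_k / im ∂_{k+1}, so:

  H_0: rank C_0 − rank ∂_1 = 8 − 7 = 1, and the invariant factors of ∂_1 are all 1, so H_0 = Z.
  H_1: rank ker ∂_1 − rank ∂_2 = (24 − 7) − 15 = 2, and the invariant factors of ∂_2 are all 1, so H_1 = Z^2.
  H_2: rank ker ∂_2 − rank ∂_3 = (16 − 15) − 0 = 1, and there is no ∂_3, so H_2 = Z.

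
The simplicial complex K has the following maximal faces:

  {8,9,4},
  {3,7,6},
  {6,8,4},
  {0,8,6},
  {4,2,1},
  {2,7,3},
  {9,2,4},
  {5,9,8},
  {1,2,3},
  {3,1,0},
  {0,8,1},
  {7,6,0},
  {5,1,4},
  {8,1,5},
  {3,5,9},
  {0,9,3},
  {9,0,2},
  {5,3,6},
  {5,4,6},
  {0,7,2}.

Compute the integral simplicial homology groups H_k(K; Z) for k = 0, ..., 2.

Order the vertices as 0 < 1 < 2 < 3 < 4 < 5 < 6 < 7 < 8 < 9. Listing each simplex with vertices in this order, K has dimension 2 with simplices:

  0-simplices (10): [0], [1], [2], [3], [4], [5], [6], [7], [8], [9]
  1-simplices (30): (30 of them)
  2-simplices (20): (20 of them)

so the chain groups are C_0 ≅ Z^10, C_1 ≅ Z^30, C_2 ≅ Z^20.

∂_1: C_1 → C_0 sends each edge [p,q] (with p < q) to q − p.
The resulting 10×30 matrix has rank 9, and its Smith normal form has invariant factors (1,1,1,1,1,1,1,1,1).

∂_2: C_2 → C_1 sends each 2-simplex [p,q,r] to [q,r] − [p,r] + [p,q]. For instance
  ∂[3,6,7] = [6,7] − [3,7] + [3,6],
  ∂[2,4,9] = [4,9] − [2,9] + [2,4].
This gives a 30×20 integer matrix of rank 20; reducing to Smith normal form yields diagonal entries (1,1,1,1,1,1,1,1,1,1,1,1,1,1,1,1,1,1,1,2).

Now H_k = ker ∂_k / im ∂_{k+1}, so:

  H_0: rank C_0 − rank ∂_1 = 10 − 9 = 1, and the invariant factors of ∂_1 are all 1, so H_0 = Z.
  H_1: rank ker ∂_1 − rank ∂_2 = (30 − 9) − 20 = 1, and ∂_2 has invariant factor 2 > 1, so H_1 = Z ⊕ Z/2.
  H_2: rank ker ∂_2 − rank ∂_3 = (20 − 20) − 0 = 0, and there is no ∂_3, so H_2 = 0.

As a check, the Euler characteristic is 10 − 30 + 20 = 0, which agrees with 1 − 1 + 0 = 0.

H_0 ≅ Z,  H_1 ≅ Z ⊕ Z/2,  H_2 = 0.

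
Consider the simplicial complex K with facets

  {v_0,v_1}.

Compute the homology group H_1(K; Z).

H_1 = 0.

K has 2 vertices, 1 edge.
rank ∂_1 = 1, rank ∂_2 = 0 ⇒ b_1 = 1 − 1 − 0 = 0. So H_1 ≅ 0.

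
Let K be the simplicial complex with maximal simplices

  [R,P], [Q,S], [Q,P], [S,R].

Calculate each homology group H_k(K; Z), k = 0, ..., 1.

Take the total order P < Q < R < S on the vertex set. Then K (dimension 1) consists of the simplices:

  0-simplices (4): P, Q, R, S
  1-simplices (4): PQ, PR, QS, RS

giving chain groups C_0 ≅ Z^4, C_1 ≅ Z^4.

The boundary map ∂_1: C_1 → C_0 sends each edge [p,q] (with p < q) to q − p.
The resulting 4×4 matrix has rank 3, and its Smith normal form has invariant factors (1,1,1).

From H_k ≅ ker(∂_k) / im(∂_{k+1}) we obtain:

  H_0: rank C_0 − rank ∂_1 = 4 − 3 = 1, and the invariant factors of ∂_1 are all 1, so H_0 ≅ Z.
  H_1: rank ker ∂_1 − rank ∂_2 = (4 − 3) − 0 = 1, and there is no ∂_2, so H_1 ≅ Z.

H_0 ≅ Z,  H_1 ≅ Z.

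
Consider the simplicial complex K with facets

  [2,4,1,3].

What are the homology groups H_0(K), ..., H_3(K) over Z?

H_0 = Z,  H_1 = 0,  H_2 = 0,  H_3 = 0.

Take the total order 1 < 2 < 3 < 4 on the vertex set. Then K (dimension 3) consists of the simplices:

  0-simplices (4): [1], [2], [3], [4]
  1-simplices (6): [1,2], [1,3], [1,4], [2,3], [2,4], [3,4]
  2-simplices (4): [1,2,3], [1,2,4], [1,3,4], [2,3,4]
  3-simplices (1): [1,2,3,4]

so the chain groups are C_0 ≅ Z^4, C_1 ≅ Z^6, C_2 ≅ Z^4, C_3 ≅ Z^1.

Boundary ∂_1: C_1 → C_0 maps an edge to its endpoints' difference, ∂[p,q] = q − p. For instance
  ∂[2,4] = [4] − [2].
The 4×6 boundary matrix has rank 3 and Smith normal form diag(1,1,1).

∂_2: C_2 → C_1 acts by ∂[p,q,r] = [q,r] − [p,r] + [p,q]. For instance
  ∂[2,3,4] = [3,4] − [2,4] + [2,3],
  ∂[1,2,3] = [2,3] − [1,3] + [1,2].
The resulting 6×4 matrix has rank 3, and its Smith normal form has invariant factors (1,1,1).

Boundary ∂_3: C_3 → C_2 sends each 3-simplex σ to the alternating sum Σ_i (−1)^i (σ with its i-th vertex removed). For instance
  ∂[1,2,3,4] = [2,3,4] − [1,3,4] + [1,2,4] − [1,2,3].
The resulting 4×1 matrix has rank 1, and its Smith normal form has invariant factors (1).

From H_k ≅ ker(∂_k) / im(∂_{k+1}) we obtain:

  H_0: rank C_0 − rank ∂_1 = 4 − 3 = 1, and the invariant factors of ∂_1 are all 1, so H_0 = Z.
  H_1: rank ker ∂_1 − rank ∂_2 = (6 − 3) − 3 = 0, and the invariant factors of ∂_2 are all 1, so H_1 = 0.
  H_2: rank ker ∂_2 − rank ∂_3 = (4 − 3) − 1 = 0, and the invariant factors of ∂_3 are all 1, so H_2 = 0.
  H_3: rank ker ∂_3 − rank ∂_4 = (1 − 1) − 0 = 0, and there is no ∂_4, so H_3 = 0.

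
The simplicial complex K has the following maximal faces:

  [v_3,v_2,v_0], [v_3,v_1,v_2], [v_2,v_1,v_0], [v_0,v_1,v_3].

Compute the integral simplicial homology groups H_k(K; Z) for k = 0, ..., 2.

Take the total order v_0 < v_1 < v_2 < v_3 on the vertex set. Then K (dimension 2) consists of the simplices:

  0-simplices (4): [v_0], [v_1], [v_2], [v_3]
  1-simplices (6): [v_0,v_1], [v_0,v_2], [v_0,v_3], [v_1,v_2], [v_1,v_3], [v_2,v_3]
  2-simplices (4): [v_0,v_1,v_2], [v_0,v_1,v_3], [v_0,v_2,v_3], [v_1,v_2,v_3]

so the chain groups are C_0 ≅ Z^4, C_1 ≅ Z^6, C_2 ≅ Z^4.

∂_1: C_1 → C_0 sends each edge [p,q] (with p < q) to q − p. For instance
  ∂[v_0,v_1] = [v_1] − [v_0].
This gives a 4×6 integer matrix of rank 3; reducing to Smith normal form yields diagonal entries (1,1,1).

The boundary map ∂_2: C_2 → C_1 sends each 2-simplex [p,q,r] to [q,r] − [p,r] + [p,q]. For instance
  ∂[v_0,v_1,v_2] = [v_1,v_2] − [v_0,v_2] + [v_0,v_1],
  ∂[v_1,v_2,v_3] = [v_2,v_3] − [v_1,v_3] + [v_1,v_2].
The 6×4 boundary matrix has rank 3 and Smith normal form diag(1,1,1).

Computing H_k = (kernel of ∂_k) / (image of ∂_{k+1}):

  H_0: rank C_0 − rank ∂_1 = 4 − 3 = 1, and the invariant factors of ∂_1 are all 1, so H_0 = Z.
  H_1: rank ker ∂_1 − rank ∂_2 = (6 − 3) − 3 = 0, and the invariant factors of ∂_2 are all 1, so H_1 = 0.
  H_2: rank ker ∂_2 − rank ∂_3 = (4 − 3) − 0 = 1, and there is no ∂_3, so H_2 = Z.

(K is a triangulation of the 2-sphere S^2.)

H_0 ≅ Z,  H_1 = 0,  H_2 ≅ Z.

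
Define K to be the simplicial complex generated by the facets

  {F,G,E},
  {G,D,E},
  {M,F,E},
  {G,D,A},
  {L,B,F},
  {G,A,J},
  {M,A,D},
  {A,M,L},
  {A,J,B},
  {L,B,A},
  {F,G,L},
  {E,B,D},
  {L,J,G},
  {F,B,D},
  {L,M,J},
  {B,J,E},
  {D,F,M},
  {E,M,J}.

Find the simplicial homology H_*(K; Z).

H_0 = Z,  H_1 = Z ⊕ Z_2,  H_2 = 0.

Take the total order A < B < D < E < F < G < J < L < M on the vertex set. Then K (dimension 2) consists of the simplices:

  0-simplices (9): A, B, D, E, F, G, J, L, M
  1-simplices (27): AB, AD, AG, AJ, AL, AM, BD, BE, BF, BJ, BL, DE, DF, DG, DM, EF, EG, EJ, EM, FG, FL, FM, GJ, GL, JL, JM, LM
  2-simplices (18): ABJ, ABL, ADG, ADM, AGJ, ALM, BDE, BDF, BEJ, BFL, DEG, DFM, EFG, EFM, EJM, FGL, GJL, JLM

giving chain groups C_0 ≅ Z^9, C_1 ≅ Z^27, C_2 ≅ Z^18.

The boundary map ∂_1: C_1 → C_0 sends each edge [p,q] (with p < q) to q − p. For instance
  ∂DG = G − D.
As a 9×27 matrix over Z this has rank 8, with invariant factors (1,1,1,1,1,1,1,1).

Boundary ∂_2: C_2 → C_1 sends each 2-simplex [p,q,r] to [q,r] − [p,r] + [p,q]. For instance
  ∂ADG = DG − AG + AD,
  ∂ABL = BL − AL + AB.
As a 27×18 matrix over Z this has rank 18, with invariant factors (1,1,1,1,1,1,1,1,1,1,1,1,1,1,1,1,1,2).

From H_k ≅ ker(∂_k) / im(∂_{k+1}) we obtain:

  H_0: rank C_0 − rank ∂_1 = 9 − 8 = 1, and the invariant factors of ∂_1 are all 1, so H_0 = Z.
  H_1: rank ker ∂_1 − rank ∂_2 = (27 − 8) − 18 = 1, and ∂_2 has invariant factor 2 > 1, so H_1 = Z ⊕ Z_2.
  H_2: rank ker ∂_2 − rank ∂_3 = (18 − 18) − 0 = 0, and there is no ∂_3, so H_2 = 0.

(K is a triangulation of the Klein bottle.)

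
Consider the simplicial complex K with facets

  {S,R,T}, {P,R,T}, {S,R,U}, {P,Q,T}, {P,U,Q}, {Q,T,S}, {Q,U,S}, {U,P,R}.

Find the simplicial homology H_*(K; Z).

H_0 ≅ Z,  H_1 = 0,  H_2 ≅ Z.

Take the total order P < Q < R < S < T < U on the vertex set. Then K (dimension 2) consists of the simplices:

  0-simplices (6): P, Q, R, S, T, U
  1-simplices (12): PQ, PR, PT, PU, QS, QT, QU, RS, RT, RU, ST, SU
  2-simplices (8): PQT, PQU, PRT, PRU, QST, QSU, RST, RSU

so the chain groups are C_0 ≅ Z^6, C_1 ≅ Z^12, C_2 ≅ Z^8.

∂_1: C_1 → C_0 sends each edge [p,q] (with p < q) to q − p.
This gives a 6×12 integer matrix of rank 5; reducing to Smith normal form yields diagonal entries (1,1,1,1,1).

∂_2: C_2 → C_1 acts by ∂[p,q,r] = [q,r] − [p,r] + [p,q]. For instance
  ∂PRT = RT − PT + PR,
  ∂PQT = QT − PT + PQ.
This gives a 12×8 integer matrix of rank 7; reducing to Smith normal form yields diagonal entries (1,1,1,1,1,1,1).

Now H_k = ker ∂_k / im ∂_{k+1}, so:

  H_0: rank C_0 − rank ∂_1 = 6 − 5 = 1, and the invariant factors of ∂_1 are all 1, so H_0 ≅ Z.
  H_1: rank ker ∂_1 − rank ∂_2 = (12 − 5) − 7 = 0, and the invariant factors of ∂_2 are all 1, so H_1 ≅ 0.
  H_2: rank ker ∂_2 − rank ∂_3 = (8 − 7) − 0 = 1, and there is no ∂_3, so H_2 ≅ Z.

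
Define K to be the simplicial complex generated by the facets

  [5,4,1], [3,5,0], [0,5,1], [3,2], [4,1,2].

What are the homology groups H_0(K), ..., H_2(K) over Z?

We work with the vertex ordering 0 < 1 < 2 < 3 < 4 < 5. The simplices of K, each written with vertices in increasing order, are:

  0-simplices (6): [0], [1], [2], [3], [4], [5]
  1-simplices (10): [0,1], [0,3], [0,5], [1,2], [1,4], [1,5], [2,3], [2,4], [3,5], [4,5]
  2-simplices (4): [0,1,5], [0,3,5], [1,2,4], [1,4,5]

so the chain groups are C_0 ≅ Z^6, C_1 ≅ Z^10, C_2 ≅ Z^4.

The boundary map ∂_1: C_1 → C_0 is given by ∂[p,q] = [q] − [p]. For instance
  ∂[0,1] = [1] − [0].
As a 6×10 matrix over Z this has rank 5, with invariant factors (1,1,1,1,1).

Boundary ∂_2: C_2 → C_1 sends each 2-simplex [p,q,r] to [q,r] − [p,r] + [p,q]. For instance
  ∂[0,1,5] = [1,5] − [0,5] + [0,1],
  ∂[1,4,5] = [4,5] − [1,5] + [1,4].
As a 10×4 matrix over Z this has rank 4, with invariant factors (1,1,1,1).

Computing H_k = (kernel of ∂_k) / (image of ∂_{k+1}):

  H_0: rank C_0 − rank ∂_1 = 6 − 5 = 1, and the invariant factors of ∂_1 are all 1, so H_0 = Z.
  H_1: rank ker ∂_1 − rank ∂_2 = (10 − 5) − 4 = 1, and the invariant factors of ∂_2 are all 1, so H_1 = Z.
  H_2: rank ker ∂_2 − rank ∂_3 = (4 − 4) − 0 = 0, and there is no ∂_3, so H_2 = 0.

H_0 ≅ Z,  H_1 ≅ Z,  H_2 = 0.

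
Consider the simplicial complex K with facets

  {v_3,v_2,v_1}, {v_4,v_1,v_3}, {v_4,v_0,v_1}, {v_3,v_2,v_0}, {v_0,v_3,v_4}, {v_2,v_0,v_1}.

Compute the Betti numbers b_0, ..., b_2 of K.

Order the vertices as v_0 < v_1 < v_2 < v_3 < v_4. Listing each simplex with vertices in this order, K has dimension 2 with simplices:

  0-simplices (5): [v_0], [v_1], [v_2], [v_3], [v_4]
  1-simplices (9): [v_0,v_1], [v_0,v_2], [v_0,v_3], [v_0,v_4], [v_1,v_2], [v_1,v_3], [v_1,v_4], [v_2,v_3], [v_3,v_4]
  2-simplices (6): [v_0,v_1,v_2], [v_0,v_1,v_4], [v_0,v_2,v_3], [v_0,v_3,v_4], [v_1,v_2,v_3], [v_1,v_3,v_4]

giving chain groups C_0 ≅ Z^5, C_1 ≅ Z^9, C_2 ≅ Z^6.

Boundary ∂_1: C_1 → C_0 sends each edge [p,q] (with p < q) to q − p.
This gives a 5×9 integer matrix of rank 4; reducing to Smith normal form yields diagonal entries (1,1,1,1).

Boundary ∂_2: C_2 → C_1 acts by ∂[p,q,r] = [q,r] − [p,r] + [p,q]. For instance
  ∂[v_0,v_1,v_4] = [v_1,v_4] − [v_0,v_4] + [v_0,v_1],
  ∂[v_1,v_3,v_4] = [v_3,v_4] − [v_1,v_4] + [v_1,v_3].
The 9×6 boundary matrix has rank 5 and Smith normal form diag(1,1,1,1,1).

From H_k ≅ ker(∂_k) / im(∂_{k+1}) we obtain:

  H_0: rank C_0 − rank ∂_1 = 5 − 4 = 1, and the invariant factors of ∂_1 are all 1, so H_0 = Z.
  H_1: rank ker ∂_1 − rank ∂_2 = (9 − 4) − 5 = 0, and the invariant factors of ∂_2 are all 1, so H_1 = 0.
  H_2: rank ker ∂_2 − rank ∂_3 = (6 − 5) − 0 = 1, and there is no ∂_3, so H_2 = Z.

As a check, the Euler characteristic is 5 − 9 + 6 = 2, which agrees with 1 − 0 + 1 = 2.
(K is a triangulation of the 2-sphere S^2.)

Hence the Betti numbers are b_0 = 1, b_1 = 0, b_2 = 1.

b_0 = 1, b_1 = 0, b_2 = 1.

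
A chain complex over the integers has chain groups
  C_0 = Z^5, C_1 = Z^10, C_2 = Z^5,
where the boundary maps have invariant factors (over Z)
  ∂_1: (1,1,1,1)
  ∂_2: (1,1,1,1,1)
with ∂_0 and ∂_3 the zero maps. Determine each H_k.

H_0: b_0 = 5 − 0 − 4 = 1; torsion from ∂_1 factors > 1: none. So H_0 ≅ Z.
H_1: b_1 = 10 − 4 − 5 = 1; torsion from ∂_2 factors > 1: none. So H_1 ≅ Z.
H_2: b_2 = 5 − 5 − 0 = 0; torsion from ∂_3 factors > 1: none. So H_2 ≅ 0.

H_0 ≅ Z,  H_1 ≅ Z,  H_2 = 0.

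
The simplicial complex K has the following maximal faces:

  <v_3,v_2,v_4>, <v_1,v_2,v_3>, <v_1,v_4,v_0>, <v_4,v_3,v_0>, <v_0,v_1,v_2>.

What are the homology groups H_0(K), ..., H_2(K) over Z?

H_0 ≅ Z,  H_1 ≅ Z,  H_2 = 0.

Fix the vertex order v_0 < v_1 < v_2 < v_3 < v_4 and write every simplex with vertices in increasing order. Then dim K = 2 and the simplices of K are:

  0-simplices (5): [v_0], [v_1], [v_2], [v_3], [v_4]
  1-simplices (10): [v_0,v_1], [v_0,v_2], [v_0,v_3], [v_0,v_4], [v_1,v_2], [v_1,v_3], [v_1,v_4], [v_2,v_3], [v_2,v_4], [v_3,v_4]
  2-simplices (5): [v_0,v_1,v_2], [v_0,v_1,v_4], [v_0,v_3,v_4], [v_1,v_2,v_3], [v_2,v_3,v_4]

Hence C_0 ≅ Z^5, C_1 ≅ Z^10, C_2 ≅ Z^5.

Boundary ∂_1: C_1 → C_0 sends each edge [p,q] (with p < q) to q − p. For instance
  ∂[v_2,v_3] = [v_3] − [v_2].
This gives a 5×10 integer matrix of rank 4; reducing to Smith normal form yields diagonal entries (1,1,1,1).

∂_2: C_2 → C_1 acts by ∂[p,q,r] = [q,r] − [p,r] + [p,q]. For instance
  ∂[v_1,v_2,v_3] = [v_2,v_3] − [v_1,v_3] + [v_1,v_2],
  ∂[v_0,v_1,v_2] = [v_1,v_2] − [v_0,v_2] + [v_0,v_1].
This gives a 10×5 integer matrix of rank 5; reducing to Smith normal form yields diagonal entries (1,1,1,1,1).

Reading off H_k = ker ∂_k / im ∂_{k+1}:

  H_0: rank C_0 − rank ∂_1 = 5 − 4 = 1, and the invariant factors of ∂_1 are all 1, so H_0 ≅ Z.
  H_1: rank ker ∂_1 − rank ∂_2 = (10 − 4) − 5 = 1, and the invariant factors of ∂_2 are all 1, so H_1 ≅ Z.
  H_2: rank ker ∂_2 − rank ∂_3 = (5 − 5) − 0 = 0, and there is no ∂_3, so H_2 ≅ 0.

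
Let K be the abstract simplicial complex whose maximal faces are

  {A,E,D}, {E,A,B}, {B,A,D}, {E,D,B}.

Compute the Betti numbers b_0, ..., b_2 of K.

Order the vertices as A < B < D < E. Listing each simplex with vertices in this order, K has dimension 2 with simplices:

  0-simplices (4): A, B, D, E
  1-simplices (6): AB, AD, AE, BD, BE, DE
  2-simplices (4): ABD, ABE, ADE, BDE

Hence C_0 ≅ Z^4, C_1 ≅ Z^6, C_2 ≅ Z^4.

Boundary ∂_1: C_1 → C_0 sends each edge [p,q] (with p < q) to q − p. For instance
  ∂AE = E − A.
The 4×6 boundary matrix has rank 3 and Smith normal form diag(1,1,1).

∂_2: C_2 → C_1 sends each 2-simplex [p,q,r] to [q,r] − [p,r] + [p,q]. For instance
  ∂ABD = BD − AD + AB,
  ∂ADE = DE − AE + AD.
The resulting 6×4 matrix has rank 3, and its Smith normal form has invariant factors (1,1,1).

From H_k ≅ ker(∂_k) / im(∂_{k+1}) we obtain:

  H_0: rank C_0 − rank ∂_1 = 4 − 3 = 1, and the invariant factors of ∂_1 are all 1, so H_0 ≅ Z.
  H_1: rank ker ∂_1 − rank ∂_2 = (6 − 3) − 3 = 0, and the invariant factors of ∂_2 are all 1, so H_1 ≅ 0.
  H_2: rank ker ∂_2 − rank ∂_3 = (4 − 3) − 0 = 1, and there is no ∂_3, so H_2 ≅ Z.

As a check, the Euler characteristic is 4 − 6 + 4 = 2, which agrees with 1 − 0 + 1 = 2.

Hence the Betti numbers are b_0 = 1, b_1 = 0, b_2 = 1.

b_0 = 1, b_1 = 0, b_2 = 1.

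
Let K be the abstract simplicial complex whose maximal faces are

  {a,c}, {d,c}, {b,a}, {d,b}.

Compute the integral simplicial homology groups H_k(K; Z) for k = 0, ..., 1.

H_0 = Z,  H_1 = Z.

Fix the vertex order a < b < c < d and write every simplex with vertices in increasing order. Then dim K = 1 and the simplices of K are:

  0-simplices (4): a, b, c, d
  1-simplices (4): ab, ac, bd, cd

giving chain groups C_0 ≅ Z^4, C_1 ≅ Z^4.

The boundary map ∂_1: C_1 → C_0 maps an edge to its endpoints' difference, ∂[p,q] = q − p.
As a 4×4 matrix over Z this has rank 3, with invariant factors (1,1,1).

From H_k ≅ ker(∂_k) / im(∂_{k+1}) we obtain:

  H_0: rank C_0 − rank ∂_1 = 4 − 3 = 1, and the invariant factors of ∂_1 are all 1, so H_0 ≅ Z.
  H_1: rank ker ∂_1 − rank ∂_2 = (4 − 3) − 0 = 1, and there is no ∂_2, so H_1 ≅ Z.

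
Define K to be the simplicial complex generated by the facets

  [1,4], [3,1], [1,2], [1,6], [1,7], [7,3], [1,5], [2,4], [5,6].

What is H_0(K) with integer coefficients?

Order the vertices as 1 < 2 < 3 < 4 < 5 < 6 < 7. Listing each simplex with vertices in this order, K has dimension 1 with simplices:

  0-simplices (7): [1], [2], [3], [4], [5], [6], [7]
  1-simplices (9): [1,2], [1,3], [1,4], [1,5], [1,6], [1,7], [2,4], [3,7], [5,6]

Hence C_0 ≅ Z^7, C_1 ≅ Z^9.

The boundary map ∂_1: C_1 → C_0 maps an edge to its endpoints' difference, ∂[p,q] = q − p. For instance
  ∂[1,5] = [5] − [1].
This gives a 7×9 integer matrix of rank 6; reducing to Smith normal form yields diagonal entries (1,1,1,1,1,1).

Reading off H_k = ker ∂_k / im ∂_{k+1}:

  H_0: rank C_0 − rank ∂_1 = 7 − 6 = 1, and the invariant factors of ∂_1 are all 1, so H_0 = Z.

H_0 ≅ Z.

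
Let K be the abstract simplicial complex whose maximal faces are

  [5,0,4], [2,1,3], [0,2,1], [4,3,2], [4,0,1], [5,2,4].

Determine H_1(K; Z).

We work with the vertex ordering 0 < 1 < 2 < 3 < 4 < 5. The simplices of K, each written with vertices in increasing order, are:

  0-simplices (6): [0], [1], [2], [3], [4], [5]
  1-simplices (12): [0,1], [0,2], [0,4], [0,5], [1,2], [1,3], [1,4], [2,3], [2,4], [2,5], [3,4], [4,5]
  2-simplices (6): [0,1,2], [0,1,4], [0,4,5], [1,2,3], [2,3,4], [2,4,5]

giving chain groups C_0 ≅ Z^6, C_1 ≅ Z^12, C_2 ≅ Z^6.

The boundary map ∂_1: C_1 → C_0 is given by ∂[p,q] = [q] − [p].
As a 6×12 matrix over Z this has rank 5, with invariant factors (1,1,1,1,1).

∂_2: C_2 → C_1 acts by ∂[p,q,r] = [q,r] − [p,r] + [p,q]. For instance
  ∂[0,4,5] = [4,5] − [0,5] + [0,4],
  ∂[2,4,5] = [4,5] − [2,5] + [2,4].
As a 12×6 matrix over Z this has rank 6, with invariant factors (1,1,1,1,1,1).

Computing H_k = (kernel of ∂_k) / (image of ∂_{k+1}):

  H_1: rank ker ∂_1 − rank ∂_2 = (12 − 5) − 6 = 1, and the invariant factors of ∂_2 are all 1, so H_1 ≅ Z.

(K is a triangulation of the cylinder S^1 x I.)

H_1 = Z.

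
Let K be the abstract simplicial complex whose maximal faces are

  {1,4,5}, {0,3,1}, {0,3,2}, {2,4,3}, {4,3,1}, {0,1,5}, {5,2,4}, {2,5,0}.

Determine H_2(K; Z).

Order the vertices as 0 < 1 < 2 < 3 < 4 < 5. Listing each simplex with vertices in this order, K has dimension 2 with simplices:

  0-simplices (6): [0], [1], [2], [3], [4], [5]
  1-simplices (12): [0,1], [0,2], [0,3], [0,5], [1,3], [1,4], [1,5], [2,3], [2,4], [2,5], [3,4], [4,5]
  2-simplices (8): [0,1,3], [0,1,5], [0,2,3], [0,2,5], [1,3,4], [1,4,5], [2,3,4], [2,4,5]

Hence C_0 ≅ Z^6, C_1 ≅ Z^12, C_2 ≅ Z^8.

Boundary ∂_1: C_1 → C_0 maps an edge to its endpoints' difference, ∂[p,q] = q − p. For instance
  ∂[2,5] = [5] − [2].
The resulting 6×12 matrix has rank 5, and its Smith normal form has invariant factors (1,1,1,1,1).

∂_2: C_2 → C_1 maps a triangle to the signed sum of its edges. For instance
  ∂[0,2,5] = [2,5] − [0,5] + [0,2],
  ∂[1,3,4] = [3,4] − [1,4] + [1,3].
The 12×8 boundary matrix has rank 7 and Smith normal form diag(1,1,1,1,1,1,1).

From H_k ≅ ker(∂_k) / im(∂_{k+1}) we obtain:

  H_2: rank ker ∂_2 − rank ∂_3 = (8 − 7) − 0 = 1, and there is no ∂_3, so H_2 = Z.

H_2 = Z.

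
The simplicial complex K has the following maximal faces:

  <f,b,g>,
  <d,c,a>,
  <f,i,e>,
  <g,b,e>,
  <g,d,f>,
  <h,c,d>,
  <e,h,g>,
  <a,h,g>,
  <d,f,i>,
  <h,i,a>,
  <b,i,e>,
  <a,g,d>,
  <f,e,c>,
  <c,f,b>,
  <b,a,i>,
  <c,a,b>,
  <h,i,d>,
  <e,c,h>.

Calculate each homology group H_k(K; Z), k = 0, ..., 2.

H_0 ≅ Z,  H_1 ≅ Z × Z/2,  H_2 = 0.

Order the vertices as a < b < c < d < e < f < g < h < i. Listing each simplex with vertices in this order, K has dimension 2 with simplices:

  0-simplices (9): a, b, c, d, e, f, g, h, i
  1-simplices (27): ab, ac, ad, ag, ah, ai, bc, be, bf, bg, bi, cd, ce, cf, ch, df, dg, dh, di, ef, eg, eh, ei, fg, fi, gh, hi
  2-simplices (18): abc, abi, acd, adg, agh, ahi, bcf, beg, bei, bfg, cdh, cef, ceh, dfg, dfi, dhi, efi, egh

Hence C_0 ≅ Z^9, C_1 ≅ Z^27, C_2 ≅ Z^18.

The boundary map ∂_1: C_1 → C_0 is given by ∂[p,q] = [q] − [p]. For instance
  ∂ch = h − c.
The 9×27 boundary matrix has rank 8 and Smith normal form diag(1,1,1,1,1,1,1,1).

∂_2: C_2 → C_1 maps a triangle to the signed sum of its edges. For instance
  ∂agh = gh − ah + ag,
  ∂abc = bc − ac + ab.
The resulting 27×18 matrix has rank 18, and its Smith normal form has invariant factors (1,1,1,1,1,1,1,1,1,1,1,1,1,1,1,1,1,2).

Computing H_k = (kernel of ∂_k) / (image of ∂_{k+1}):

  H_0: rank C_0 − rank ∂_1 = 9 − 8 = 1, and the invariant factors of ∂_1 are all 1, so H_0 = Z.
  H_1: rank ker ∂_1 − rank ∂_2 = (27 − 8) − 18 = 1, and ∂_2 has invariant factor 2 > 1, so H_1 = Z × Z/2.
  H_2: rank ker ∂_2 − rank ∂_3 = (18 − 18) − 0 = 0, and there is no ∂_3, so H_2 = 0.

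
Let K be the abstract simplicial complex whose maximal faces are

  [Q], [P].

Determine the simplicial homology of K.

H_0 = Z^2.

Order the vertices as P < Q. Listing each simplex with vertices in this order, K has dimension 0 with simplices:

  0-simplices (2): P, Q

giving chain groups C_0 ≅ Z^2.

Computing H_k = (kernel of ∂_k) / (image of ∂_{k+1}):

  H_0: rank C_0 − rank ∂_1 = 2 − 0 = 2, and there is no ∂_1, so H_0 ≅ Z^2.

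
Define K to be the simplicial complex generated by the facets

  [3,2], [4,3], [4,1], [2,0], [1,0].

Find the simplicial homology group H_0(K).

H_0 ≅ Z.

Fix the vertex order 0 < 1 < 2 < 3 < 4 and write every simplex with vertices in increasing order. Then dim K = 1 and the simplices of K are:

  0-simplices (5): [0], [1], [2], [3], [4]
  1-simplices (5): [0,1], [0,2], [1,4], [2,3], [3,4]

so the chain groups are C_0 ≅ Z^5, C_1 ≅ Z^5.

Boundary ∂_1: C_1 → C_0 is given by ∂[p,q] = [q] − [p].
The 5×5 boundary matrix has rank 4 and Smith normal form diag(1,1,1,1).

Computing H_k = (kernel of ∂_k) / (image of ∂_{k+1}):

  H_0: rank C_0 − rank ∂_1 = 5 − 4 = 1, and the invariant factors of ∂_1 are all 1, so H_0 = Z.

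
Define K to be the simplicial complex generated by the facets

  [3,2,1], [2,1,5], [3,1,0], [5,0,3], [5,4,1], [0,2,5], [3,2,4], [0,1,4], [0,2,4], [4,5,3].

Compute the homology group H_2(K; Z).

H_2 ≅ 0.

We work with the vertex ordering 0 < 1 < 2 < 3 < 4 < 5. The simplices of K, each written with vertices in increasing order, are:

  0-simplices (6): [0], [1], [2], [3], [4], [5]
  1-simplices (15): [0,1], [0,2], [0,3], [0,4], [0,5], [1,2], [1,3], [1,4], [1,5], [2,3], [2,4], [2,5], [3,4], [3,5], [4,5]
  2-simplices (10): [0,1,3], [0,1,4], [0,2,4], [0,2,5], [0,3,5], [1,2,3], [1,2,5], [1,4,5], [2,3,4], [3,4,5]

giving chain groups C_0 ≅ Z^6, C_1 ≅ Z^15, C_2 ≅ Z^10.

∂_1: C_1 → C_0 maps an edge to its endpoints' difference, ∂[p,q] = q − p. For instance
  ∂[0,5] = [5] − [0].
As a 6×15 matrix over Z this has rank 5, with invariant factors (1,1,1,1,1).

The boundary map ∂_2: C_2 → C_1 sends each 2-simplex [p,q,r] to [q,r] − [p,r] + [p,q]. For instance
  ∂[2,3,4] = [3,4] − [2,4] + [2,3],
  ∂[1,4,5] = [4,5] − [1,5] + [1,4].
The resulting 15×10 matrix has rank 10, and its Smith normal form has invariant factors (1,1,1,1,1,1,1,1,1,2).

Now H_k = ker ∂_k / im ∂_{k+1}, so:

  H_2: rank ker ∂_2 − rank ∂_3 = (10 − 10) − 0 = 0, and there is no ∂_3, so H_2 ≅ 0.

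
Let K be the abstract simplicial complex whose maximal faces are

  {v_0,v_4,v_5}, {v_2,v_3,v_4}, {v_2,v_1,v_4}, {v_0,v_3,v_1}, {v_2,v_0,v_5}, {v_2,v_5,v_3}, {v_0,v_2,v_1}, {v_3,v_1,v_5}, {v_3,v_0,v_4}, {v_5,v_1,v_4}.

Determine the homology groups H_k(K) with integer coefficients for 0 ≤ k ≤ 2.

H_0 = Z,  H_1 = Z/2,  H_2 = 0.

Fix the vertex order v_0 < v_1 < v_2 < v_3 < v_4 < v_5 and write every simplex with vertices in increasing order. Then dim K = 2 and the simplices of K are:

  0-simplices (6): [v_0], [v_1], [v_2], [v_3], [v_4], [v_5]
  1-simplices (15): (15 of them)
  2-simplices (10): [v_0,v_1,v_2], [v_0,v_1,v_3], [v_0,v_2,v_5], [v_0,v_3,v_4], [v_0,v_4,v_5], [v_1,v_2,v_4], [v_1,v_3,v_5], [v_1,v_4,v_5], [v_2,v_3,v_4], [v_2,v_3,v_5]

giving chain groups C_0 ≅ Z^6, C_1 ≅ Z^15, C_2 ≅ Z^10.

∂_1: C_1 → C_0 sends each edge [p,q] (with p < q) to q − p.
The resulting 6×15 matrix has rank 5, and its Smith normal form has invariant factors (1,1,1,1,1).

The boundary map ∂_2: C_2 → C_1 maps a triangle to the signed sum of its edges. For instance
  ∂[v_0,v_3,v_4] = [v_3,v_4] − [v_0,v_4] + [v_0,v_3],
  ∂[v_0,v_4,v_5] = [v_4,v_5] − [v_0,v_5] + [v_0,v_4].
The resulting 15×10 matrix has rank 10, and its Smith normal form has invariant factors (1,1,1,1,1,1,1,1,1,2).

Reading off H_k = ker ∂_k / im ∂_{k+1}:

  H_0: rank C_0 − rank ∂_1 = 6 − 5 = 1, and the invariant factors of ∂_1 are all 1, so H_0 ≅ Z.
  H_1: rank ker ∂_1 − rank ∂_2 = (15 − 5) − 10 = 0, and ∂_2 has invariant factor 2 > 1, so H_1 ≅ Z/2.
  H_2: rank ker ∂_2 − rank ∂_3 = (10 − 10) − 0 = 0, and there is no ∂_3, so H_2 ≅ 0.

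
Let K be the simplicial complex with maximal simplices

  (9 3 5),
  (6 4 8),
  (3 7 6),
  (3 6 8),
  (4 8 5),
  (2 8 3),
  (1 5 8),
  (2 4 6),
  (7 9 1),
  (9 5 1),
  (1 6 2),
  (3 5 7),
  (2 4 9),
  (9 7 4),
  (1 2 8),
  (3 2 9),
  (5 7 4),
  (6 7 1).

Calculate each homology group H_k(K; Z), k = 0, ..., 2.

Fix the vertex order 1 < 2 < 3 < 4 < 5 < 6 < 7 < 8 < 9 and write every simplex with vertices in increasing order. Then dim K = 2 and the simplices of K are:

  0-simplices (9): [1], [2], [3], [4], [5], [6], [7], [8], [9]
  1-simplices (27): (27 of them)
  2-simplices (18): [1,2,6], [1,2,8], [1,5,8], [1,5,9], [1,6,7], [1,7,9], [2,3,8], [2,3,9], [2,4,6], [2,4,9], [3,5,7], [3,5,9], [3,6,7], [3,6,8], [4,5,7], [4,5,8], [4,6,8], [4,7,9]

giving chain groups C_0 ≅ Z^9, C_1 ≅ Z^27, C_2 ≅ Z^18.

The boundary map ∂_1: C_1 → C_0 sends each edge [p,q] (with p < q) to q − p.
This gives a 9×27 integer matrix of rank 8; reducing to Smith normal form yields diagonal entries (1,1,1,1,1,1,1,1).

∂_2: C_2 → C_1 maps a triangle to the signed sum of its edges. For instance
  ∂[1,5,8] = [5,8] − [1,8] + [1,5],
  ∂[3,5,7] = [5,7] − [3,7] + [3,5].
This gives a 27×18 integer matrix of rank 18; reducing to Smith normal form yields diagonal entries (1,1,1,1,1,1,1,1,1,1,1,1,1,1,1,1,1,2).

Reading off H_k = ker ∂_k / im ∂_{k+1}:

  H_0: rank C_0 − rank ∂_1 = 9 − 8 = 1, and the invariant factors of ∂_1 are all 1, so H_0 = Z.
  H_1: rank ker ∂_1 − rank ∂_2 = (27 − 8) − 18 = 1, and ∂_2 has invariant factor 2 > 1, so H_1 = Z ⊕ Z/2.
  H_2: rank ker ∂_2 − rank ∂_3 = (18 − 18) − 0 = 0, and there is no ∂_3, so H_2 = 0.

As a check, the Euler characteristic is 9 − 27 + 18 = 0, which agrees with 1 − 1 + 0 = 0.

H_0 = Z,  H_1 = Z ⊕ Z/2,  H_2 = 0.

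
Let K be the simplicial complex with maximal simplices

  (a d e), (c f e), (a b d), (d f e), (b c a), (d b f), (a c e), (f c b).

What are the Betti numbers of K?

We work with the vertex ordering a < b < c < d < e < f. The simplices of K, each written with vertices in increasing order, are:

  0-simplices (6): a, b, c, d, e, f
  1-simplices (12): ab, ac, ad, ae, bc, bd, bf, ce, cf, de, df, ef
  2-simplices (8): abc, abd, ace, ade, bcf, bdf, cef, def

so the chain groups are C_0 ≅ Z^6, C_1 ≅ Z^12, C_2 ≅ Z^8.

∂_1: C_1 → C_0 is given by ∂[p,q] = [q] − [p]. For instance
  ∂ae = e − a.
As a 6×12 matrix over Z this has rank 5, with invariant factors (1,1,1,1,1).

Boundary ∂_2: C_2 → C_1 sends each 2-simplex [p,q,r] to [q,r] − [p,r] + [p,q]. For instance
  ∂bcf = cf − bf + bc,
  ∂ace = ce − ae + ac.
The resulting 12×8 matrix has rank 7, and its Smith normal form has invariant factors (1,1,1,1,1,1,1).

From H_k ≅ ker(∂_k) / im(∂_{k+1}) we obtain:

  H_0: rank C_0 − rank ∂_1 = 6 − 5 = 1, and the invariant factors of ∂_1 are all 1, so H_0 ≅ Z.
  H_1: rank ker ∂_1 − rank ∂_2 = (12 − 5) − 7 = 0, and the invariant factors of ∂_2 are all 1, so H_1 ≅ 0.
  H_2: rank ker ∂_2 − rank ∂_3 = (8 − 7) − 0 = 1, and there is no ∂_3, so H_2 ≅ Z.

Hence the Betti numbers are b_0 = 1, b_1 = 0, b_2 = 1.

b_0 = 1, b_1 = 0, b_2 = 1.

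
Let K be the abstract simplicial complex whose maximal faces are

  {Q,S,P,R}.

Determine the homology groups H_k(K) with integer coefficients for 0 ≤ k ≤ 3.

Take the total order P < Q < R < S on the vertex set. Then K (dimension 3) consists of the simplices:

  0-simplices (4): P, Q, R, S
  1-simplices (6): PQ, PR, PS, QR, QS, RS
  2-simplices (4): PQR, PQS, PRS, QRS
  3-simplices (1): PQRS

so the chain groups are C_0 ≅ Z^4, C_1 ≅ Z^6, C_2 ≅ Z^4, C_3 ≅ Z^1.

Boundary ∂_1: C_1 → C_0 maps an edge to its endpoints' difference, ∂[p,q] = q − p. For instance
  ∂PS = S − P.
The resulting 4×6 matrix has rank 3, and its Smith normal form has invariant factors (1,1,1).

Boundary ∂_2: C_2 → C_1 maps a triangle to the signed sum of its edges. For instance
  ∂PRS = RS − PS + PR,
  ∂PQS = QS − PS + PQ.
As a 6×4 matrix over Z this has rank 3, with invariant factors (1,1,1).

The boundary map ∂_3: C_3 → C_2 sends each 3-simplex σ to the alternating sum Σ_i (−1)^i (σ with its i-th vertex removed). For instance
  ∂PQRS = QRS − PRS + PQS − PQR.
As a 4×1 matrix over Z this has rank 1, with invariant factors (1).

From H_k ≅ ker(∂_k) / im(∂_{k+1}) we obtain:

  H_0: rank C_0 − rank ∂_1 = 4 − 3 = 1, and the invariant factors of ∂_1 are all 1, so H_0 ≅ Z.
  H_1: rank ker ∂_1 − rank ∂_2 = (6 − 3) − 3 = 0, and the invariant factors of ∂_2 are all 1, so H_1 ≅ 0.
  H_2: rank ker ∂_2 − rank ∂_3 = (4 − 3) − 1 = 0, and the invariant factors of ∂_3 are all 1, so H_2 ≅ 0.
  H_3: rank ker ∂_3 − rank ∂_4 = (1 − 1) − 0 = 0, and there is no ∂_4, so H_3 ≅ 0.

H_0 = Z,  H_1 = 0,  H_2 = 0,  H_3 = 0.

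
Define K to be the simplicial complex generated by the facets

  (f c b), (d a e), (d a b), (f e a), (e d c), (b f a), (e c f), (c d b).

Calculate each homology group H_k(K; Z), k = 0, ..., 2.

We work with the vertex ordering a < b < c < d < e < f. The simplices of K, each written with vertices in increasing order, are:

  0-simplices (6): a, b, c, d, e, f
  1-simplices (12): ab, ad, ae, af, bc, bd, bf, cd, ce, cf, de, ef
  2-simplices (8): abd, abf, ade, aef, bcd, bcf, cde, cef

Hence C_0 ≅ Z^6, C_1 ≅ Z^12, C_2 ≅ Z^8.

∂_1: C_1 → C_0 sends each edge [p,q] (with p < q) to q − p.
As a 6×12 matrix over Z this has rank 5, with invariant factors (1,1,1,1,1).

Boundary ∂_2: C_2 → C_1 sends each 2-simplex [p,q,r] to [q,r] − [p,r] + [p,q]. For instance
  ∂cde = de − ce + cd,
  ∂abd = bd − ad + ab.
As a 12×8 matrix over Z this has rank 7, with invariant factors (1,1,1,1,1,1,1).

Computing H_k = (kernel of ∂_k) / (image of ∂_{k+1}):

  H_0: rank C_0 − rank ∂_1 = 6 − 5 = 1, and the invariant factors of ∂_1 are all 1, so H_0 = Z.
  H_1: rank ker ∂_1 − rank ∂_2 = (12 − 5) − 7 = 0, and the invariant factors of ∂_2 are all 1, so H_1 = 0.
  H_2: rank ker ∂_2 − rank ∂_3 = (8 − 7) − 0 = 1, and there is no ∂_3, so H_2 = Z.

H_0 = Z,  H_1 = 0,  H_2 = Z.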